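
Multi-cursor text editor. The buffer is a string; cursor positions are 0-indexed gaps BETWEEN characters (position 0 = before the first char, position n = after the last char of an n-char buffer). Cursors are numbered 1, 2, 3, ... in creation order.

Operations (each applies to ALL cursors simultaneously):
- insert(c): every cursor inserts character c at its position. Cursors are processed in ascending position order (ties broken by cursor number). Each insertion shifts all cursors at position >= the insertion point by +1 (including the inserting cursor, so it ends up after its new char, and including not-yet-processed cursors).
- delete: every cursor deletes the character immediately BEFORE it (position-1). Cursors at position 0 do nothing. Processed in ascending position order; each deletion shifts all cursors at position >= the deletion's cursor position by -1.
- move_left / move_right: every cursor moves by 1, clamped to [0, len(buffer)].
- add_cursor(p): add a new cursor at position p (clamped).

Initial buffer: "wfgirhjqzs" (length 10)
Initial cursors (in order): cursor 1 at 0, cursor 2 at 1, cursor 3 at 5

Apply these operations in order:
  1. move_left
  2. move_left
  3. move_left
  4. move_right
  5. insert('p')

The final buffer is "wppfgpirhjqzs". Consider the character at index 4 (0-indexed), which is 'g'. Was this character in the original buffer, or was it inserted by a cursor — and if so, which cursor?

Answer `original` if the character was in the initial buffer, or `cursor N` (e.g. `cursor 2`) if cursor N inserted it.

After op 1 (move_left): buffer="wfgirhjqzs" (len 10), cursors c1@0 c2@0 c3@4, authorship ..........
After op 2 (move_left): buffer="wfgirhjqzs" (len 10), cursors c1@0 c2@0 c3@3, authorship ..........
After op 3 (move_left): buffer="wfgirhjqzs" (len 10), cursors c1@0 c2@0 c3@2, authorship ..........
After op 4 (move_right): buffer="wfgirhjqzs" (len 10), cursors c1@1 c2@1 c3@3, authorship ..........
After op 5 (insert('p')): buffer="wppfgpirhjqzs" (len 13), cursors c1@3 c2@3 c3@6, authorship .12..3.......
Authorship (.=original, N=cursor N): . 1 2 . . 3 . . . . . . .
Index 4: author = original

Answer: original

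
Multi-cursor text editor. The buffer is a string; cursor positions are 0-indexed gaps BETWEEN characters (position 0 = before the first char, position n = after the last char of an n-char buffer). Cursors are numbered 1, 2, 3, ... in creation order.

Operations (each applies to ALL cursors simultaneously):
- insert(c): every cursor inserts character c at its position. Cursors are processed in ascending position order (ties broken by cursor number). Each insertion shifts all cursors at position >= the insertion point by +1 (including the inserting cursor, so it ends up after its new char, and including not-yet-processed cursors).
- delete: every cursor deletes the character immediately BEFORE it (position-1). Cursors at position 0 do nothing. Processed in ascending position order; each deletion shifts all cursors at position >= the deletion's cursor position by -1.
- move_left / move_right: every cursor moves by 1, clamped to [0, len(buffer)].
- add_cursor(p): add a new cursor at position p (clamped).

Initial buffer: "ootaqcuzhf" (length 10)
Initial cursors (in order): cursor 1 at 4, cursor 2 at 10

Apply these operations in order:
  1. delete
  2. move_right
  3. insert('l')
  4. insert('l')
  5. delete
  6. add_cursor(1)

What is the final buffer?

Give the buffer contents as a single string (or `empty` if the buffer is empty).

After op 1 (delete): buffer="ootqcuzh" (len 8), cursors c1@3 c2@8, authorship ........
After op 2 (move_right): buffer="ootqcuzh" (len 8), cursors c1@4 c2@8, authorship ........
After op 3 (insert('l')): buffer="ootqlcuzhl" (len 10), cursors c1@5 c2@10, authorship ....1....2
After op 4 (insert('l')): buffer="ootqllcuzhll" (len 12), cursors c1@6 c2@12, authorship ....11....22
After op 5 (delete): buffer="ootqlcuzhl" (len 10), cursors c1@5 c2@10, authorship ....1....2
After op 6 (add_cursor(1)): buffer="ootqlcuzhl" (len 10), cursors c3@1 c1@5 c2@10, authorship ....1....2

Answer: ootqlcuzhl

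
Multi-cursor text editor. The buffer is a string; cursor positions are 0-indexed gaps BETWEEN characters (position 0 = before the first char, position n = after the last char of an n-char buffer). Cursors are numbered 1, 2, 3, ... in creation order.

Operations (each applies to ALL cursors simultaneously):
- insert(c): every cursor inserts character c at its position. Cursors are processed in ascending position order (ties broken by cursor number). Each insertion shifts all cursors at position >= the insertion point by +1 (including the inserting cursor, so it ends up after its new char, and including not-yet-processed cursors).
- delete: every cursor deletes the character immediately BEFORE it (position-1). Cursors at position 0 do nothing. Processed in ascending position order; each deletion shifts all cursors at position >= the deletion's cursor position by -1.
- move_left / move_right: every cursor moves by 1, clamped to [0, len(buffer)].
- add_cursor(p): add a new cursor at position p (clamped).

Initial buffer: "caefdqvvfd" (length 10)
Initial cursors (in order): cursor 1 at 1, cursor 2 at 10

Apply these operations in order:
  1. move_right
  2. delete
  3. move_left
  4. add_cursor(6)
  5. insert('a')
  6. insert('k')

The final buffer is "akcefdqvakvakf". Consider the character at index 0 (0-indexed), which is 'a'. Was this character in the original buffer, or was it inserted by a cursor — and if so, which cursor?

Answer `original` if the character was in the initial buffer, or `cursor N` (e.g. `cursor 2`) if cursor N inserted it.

Answer: cursor 1

Derivation:
After op 1 (move_right): buffer="caefdqvvfd" (len 10), cursors c1@2 c2@10, authorship ..........
After op 2 (delete): buffer="cefdqvvf" (len 8), cursors c1@1 c2@8, authorship ........
After op 3 (move_left): buffer="cefdqvvf" (len 8), cursors c1@0 c2@7, authorship ........
After op 4 (add_cursor(6)): buffer="cefdqvvf" (len 8), cursors c1@0 c3@6 c2@7, authorship ........
After op 5 (insert('a')): buffer="acefdqvavaf" (len 11), cursors c1@1 c3@8 c2@10, authorship 1......3.2.
After op 6 (insert('k')): buffer="akcefdqvakvakf" (len 14), cursors c1@2 c3@10 c2@13, authorship 11......33.22.
Authorship (.=original, N=cursor N): 1 1 . . . . . . 3 3 . 2 2 .
Index 0: author = 1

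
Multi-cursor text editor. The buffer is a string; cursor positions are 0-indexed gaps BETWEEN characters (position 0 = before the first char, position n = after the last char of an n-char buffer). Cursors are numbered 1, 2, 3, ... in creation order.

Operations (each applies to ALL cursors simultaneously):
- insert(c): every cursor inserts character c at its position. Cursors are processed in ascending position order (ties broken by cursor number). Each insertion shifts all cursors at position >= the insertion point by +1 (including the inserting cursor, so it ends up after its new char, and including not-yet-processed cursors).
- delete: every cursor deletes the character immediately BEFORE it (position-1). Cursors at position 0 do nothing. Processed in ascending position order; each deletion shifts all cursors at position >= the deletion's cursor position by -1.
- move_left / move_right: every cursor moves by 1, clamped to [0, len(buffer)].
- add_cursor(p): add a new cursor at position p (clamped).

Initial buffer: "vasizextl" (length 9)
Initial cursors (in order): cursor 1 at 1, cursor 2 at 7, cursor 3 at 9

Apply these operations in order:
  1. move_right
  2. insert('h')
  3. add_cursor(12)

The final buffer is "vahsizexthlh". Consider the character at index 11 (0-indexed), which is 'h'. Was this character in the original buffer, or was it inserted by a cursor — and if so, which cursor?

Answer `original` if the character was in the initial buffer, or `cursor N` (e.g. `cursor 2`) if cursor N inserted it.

Answer: cursor 3

Derivation:
After op 1 (move_right): buffer="vasizextl" (len 9), cursors c1@2 c2@8 c3@9, authorship .........
After op 2 (insert('h')): buffer="vahsizexthlh" (len 12), cursors c1@3 c2@10 c3@12, authorship ..1......2.3
After op 3 (add_cursor(12)): buffer="vahsizexthlh" (len 12), cursors c1@3 c2@10 c3@12 c4@12, authorship ..1......2.3
Authorship (.=original, N=cursor N): . . 1 . . . . . . 2 . 3
Index 11: author = 3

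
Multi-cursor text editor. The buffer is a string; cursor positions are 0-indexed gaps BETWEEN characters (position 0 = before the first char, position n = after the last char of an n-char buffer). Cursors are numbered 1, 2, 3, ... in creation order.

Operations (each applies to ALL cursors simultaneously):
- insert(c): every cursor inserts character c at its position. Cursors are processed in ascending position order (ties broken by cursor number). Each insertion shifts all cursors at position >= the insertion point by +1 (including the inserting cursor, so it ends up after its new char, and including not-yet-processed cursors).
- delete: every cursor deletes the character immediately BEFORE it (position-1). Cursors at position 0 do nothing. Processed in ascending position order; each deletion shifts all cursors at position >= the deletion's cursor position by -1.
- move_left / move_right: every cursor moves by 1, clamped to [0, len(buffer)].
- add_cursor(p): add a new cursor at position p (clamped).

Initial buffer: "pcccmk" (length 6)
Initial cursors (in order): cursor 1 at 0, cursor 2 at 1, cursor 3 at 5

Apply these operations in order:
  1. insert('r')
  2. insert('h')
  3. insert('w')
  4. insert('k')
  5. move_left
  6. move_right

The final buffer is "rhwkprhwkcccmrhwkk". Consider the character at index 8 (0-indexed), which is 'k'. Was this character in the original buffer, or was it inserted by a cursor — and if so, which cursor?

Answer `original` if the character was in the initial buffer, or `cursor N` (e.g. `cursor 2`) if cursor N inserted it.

After op 1 (insert('r')): buffer="rprcccmrk" (len 9), cursors c1@1 c2@3 c3@8, authorship 1.2....3.
After op 2 (insert('h')): buffer="rhprhcccmrhk" (len 12), cursors c1@2 c2@5 c3@11, authorship 11.22....33.
After op 3 (insert('w')): buffer="rhwprhwcccmrhwk" (len 15), cursors c1@3 c2@7 c3@14, authorship 111.222....333.
After op 4 (insert('k')): buffer="rhwkprhwkcccmrhwkk" (len 18), cursors c1@4 c2@9 c3@17, authorship 1111.2222....3333.
After op 5 (move_left): buffer="rhwkprhwkcccmrhwkk" (len 18), cursors c1@3 c2@8 c3@16, authorship 1111.2222....3333.
After op 6 (move_right): buffer="rhwkprhwkcccmrhwkk" (len 18), cursors c1@4 c2@9 c3@17, authorship 1111.2222....3333.
Authorship (.=original, N=cursor N): 1 1 1 1 . 2 2 2 2 . . . . 3 3 3 3 .
Index 8: author = 2

Answer: cursor 2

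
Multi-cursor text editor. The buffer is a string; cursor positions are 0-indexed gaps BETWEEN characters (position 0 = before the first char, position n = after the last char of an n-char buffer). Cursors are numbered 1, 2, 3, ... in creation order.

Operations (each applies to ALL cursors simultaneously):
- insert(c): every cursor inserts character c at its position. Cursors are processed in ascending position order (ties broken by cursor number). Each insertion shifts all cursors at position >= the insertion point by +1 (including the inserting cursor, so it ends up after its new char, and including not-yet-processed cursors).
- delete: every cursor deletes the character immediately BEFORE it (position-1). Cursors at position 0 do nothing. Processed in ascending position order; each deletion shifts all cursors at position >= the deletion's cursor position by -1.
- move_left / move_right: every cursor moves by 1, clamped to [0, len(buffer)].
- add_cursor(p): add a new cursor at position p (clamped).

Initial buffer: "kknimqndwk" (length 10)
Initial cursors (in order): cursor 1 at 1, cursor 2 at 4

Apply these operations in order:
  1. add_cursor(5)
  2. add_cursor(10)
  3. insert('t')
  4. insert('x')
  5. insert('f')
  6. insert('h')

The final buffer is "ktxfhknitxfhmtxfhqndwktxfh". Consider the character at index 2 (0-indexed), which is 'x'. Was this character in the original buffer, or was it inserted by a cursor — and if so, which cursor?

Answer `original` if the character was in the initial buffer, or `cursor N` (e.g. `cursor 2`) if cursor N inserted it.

After op 1 (add_cursor(5)): buffer="kknimqndwk" (len 10), cursors c1@1 c2@4 c3@5, authorship ..........
After op 2 (add_cursor(10)): buffer="kknimqndwk" (len 10), cursors c1@1 c2@4 c3@5 c4@10, authorship ..........
After op 3 (insert('t')): buffer="ktknitmtqndwkt" (len 14), cursors c1@2 c2@6 c3@8 c4@14, authorship .1...2.3.....4
After op 4 (insert('x')): buffer="ktxknitxmtxqndwktx" (len 18), cursors c1@3 c2@8 c3@11 c4@18, authorship .11...22.33.....44
After op 5 (insert('f')): buffer="ktxfknitxfmtxfqndwktxf" (len 22), cursors c1@4 c2@10 c3@14 c4@22, authorship .111...222.333.....444
After op 6 (insert('h')): buffer="ktxfhknitxfhmtxfhqndwktxfh" (len 26), cursors c1@5 c2@12 c3@17 c4@26, authorship .1111...2222.3333.....4444
Authorship (.=original, N=cursor N): . 1 1 1 1 . . . 2 2 2 2 . 3 3 3 3 . . . . . 4 4 4 4
Index 2: author = 1

Answer: cursor 1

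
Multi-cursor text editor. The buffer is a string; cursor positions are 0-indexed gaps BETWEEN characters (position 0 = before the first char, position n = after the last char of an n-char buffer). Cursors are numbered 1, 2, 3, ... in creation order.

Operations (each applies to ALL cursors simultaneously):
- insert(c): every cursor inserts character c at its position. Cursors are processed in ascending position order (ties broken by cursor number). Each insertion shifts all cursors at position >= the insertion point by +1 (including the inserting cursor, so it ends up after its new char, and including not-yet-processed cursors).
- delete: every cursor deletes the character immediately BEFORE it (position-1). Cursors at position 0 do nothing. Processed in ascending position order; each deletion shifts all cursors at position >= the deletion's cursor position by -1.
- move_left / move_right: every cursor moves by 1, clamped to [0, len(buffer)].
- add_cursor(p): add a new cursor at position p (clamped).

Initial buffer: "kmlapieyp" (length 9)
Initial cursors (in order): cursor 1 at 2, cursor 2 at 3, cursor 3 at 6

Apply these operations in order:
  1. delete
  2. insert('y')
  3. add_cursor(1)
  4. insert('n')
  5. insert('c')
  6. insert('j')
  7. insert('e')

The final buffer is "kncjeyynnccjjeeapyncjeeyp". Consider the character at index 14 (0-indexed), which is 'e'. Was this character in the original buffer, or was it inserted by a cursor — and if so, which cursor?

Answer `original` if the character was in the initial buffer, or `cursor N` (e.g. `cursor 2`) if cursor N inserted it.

Answer: cursor 2

Derivation:
After op 1 (delete): buffer="kapeyp" (len 6), cursors c1@1 c2@1 c3@3, authorship ......
After op 2 (insert('y')): buffer="kyyapyeyp" (len 9), cursors c1@3 c2@3 c3@6, authorship .12..3...
After op 3 (add_cursor(1)): buffer="kyyapyeyp" (len 9), cursors c4@1 c1@3 c2@3 c3@6, authorship .12..3...
After op 4 (insert('n')): buffer="knyynnapyneyp" (len 13), cursors c4@2 c1@6 c2@6 c3@10, authorship .41212..33...
After op 5 (insert('c')): buffer="kncyynnccapynceyp" (len 17), cursors c4@3 c1@9 c2@9 c3@14, authorship .44121212..333...
After op 6 (insert('j')): buffer="kncjyynnccjjapyncjeyp" (len 21), cursors c4@4 c1@12 c2@12 c3@18, authorship .44412121212..3333...
After op 7 (insert('e')): buffer="kncjeyynnccjjeeapyncjeeyp" (len 25), cursors c4@5 c1@15 c2@15 c3@22, authorship .44441212121212..33333...
Authorship (.=original, N=cursor N): . 4 4 4 4 1 2 1 2 1 2 1 2 1 2 . . 3 3 3 3 3 . . .
Index 14: author = 2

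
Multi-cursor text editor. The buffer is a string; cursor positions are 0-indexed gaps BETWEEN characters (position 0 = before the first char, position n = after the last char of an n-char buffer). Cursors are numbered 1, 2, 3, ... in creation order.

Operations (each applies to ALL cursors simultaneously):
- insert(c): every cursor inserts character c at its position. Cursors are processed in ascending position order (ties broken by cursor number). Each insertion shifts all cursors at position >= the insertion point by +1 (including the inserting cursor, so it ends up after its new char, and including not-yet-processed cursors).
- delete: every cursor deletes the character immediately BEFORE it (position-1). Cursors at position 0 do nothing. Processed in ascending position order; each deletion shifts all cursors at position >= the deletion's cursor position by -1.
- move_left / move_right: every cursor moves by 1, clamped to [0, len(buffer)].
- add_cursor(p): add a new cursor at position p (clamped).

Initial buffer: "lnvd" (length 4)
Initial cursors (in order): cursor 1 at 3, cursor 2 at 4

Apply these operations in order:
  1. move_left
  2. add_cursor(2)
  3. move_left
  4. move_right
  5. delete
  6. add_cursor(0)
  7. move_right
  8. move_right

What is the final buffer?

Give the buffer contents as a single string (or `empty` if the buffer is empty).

After op 1 (move_left): buffer="lnvd" (len 4), cursors c1@2 c2@3, authorship ....
After op 2 (add_cursor(2)): buffer="lnvd" (len 4), cursors c1@2 c3@2 c2@3, authorship ....
After op 3 (move_left): buffer="lnvd" (len 4), cursors c1@1 c3@1 c2@2, authorship ....
After op 4 (move_right): buffer="lnvd" (len 4), cursors c1@2 c3@2 c2@3, authorship ....
After op 5 (delete): buffer="d" (len 1), cursors c1@0 c2@0 c3@0, authorship .
After op 6 (add_cursor(0)): buffer="d" (len 1), cursors c1@0 c2@0 c3@0 c4@0, authorship .
After op 7 (move_right): buffer="d" (len 1), cursors c1@1 c2@1 c3@1 c4@1, authorship .
After op 8 (move_right): buffer="d" (len 1), cursors c1@1 c2@1 c3@1 c4@1, authorship .

Answer: d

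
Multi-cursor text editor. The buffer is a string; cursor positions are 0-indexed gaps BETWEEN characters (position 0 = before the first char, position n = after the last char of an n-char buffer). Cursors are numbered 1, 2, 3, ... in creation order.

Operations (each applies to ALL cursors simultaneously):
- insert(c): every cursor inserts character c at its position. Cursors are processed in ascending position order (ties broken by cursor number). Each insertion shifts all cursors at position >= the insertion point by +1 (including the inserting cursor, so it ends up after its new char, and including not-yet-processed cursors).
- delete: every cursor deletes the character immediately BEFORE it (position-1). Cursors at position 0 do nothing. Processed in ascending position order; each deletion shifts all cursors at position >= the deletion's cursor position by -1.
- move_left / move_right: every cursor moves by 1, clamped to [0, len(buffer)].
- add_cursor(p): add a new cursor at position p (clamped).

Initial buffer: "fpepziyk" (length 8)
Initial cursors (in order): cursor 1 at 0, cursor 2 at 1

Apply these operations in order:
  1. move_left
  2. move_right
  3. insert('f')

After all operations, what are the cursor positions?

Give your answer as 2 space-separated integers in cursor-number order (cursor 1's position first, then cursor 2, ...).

Answer: 3 3

Derivation:
After op 1 (move_left): buffer="fpepziyk" (len 8), cursors c1@0 c2@0, authorship ........
After op 2 (move_right): buffer="fpepziyk" (len 8), cursors c1@1 c2@1, authorship ........
After op 3 (insert('f')): buffer="fffpepziyk" (len 10), cursors c1@3 c2@3, authorship .12.......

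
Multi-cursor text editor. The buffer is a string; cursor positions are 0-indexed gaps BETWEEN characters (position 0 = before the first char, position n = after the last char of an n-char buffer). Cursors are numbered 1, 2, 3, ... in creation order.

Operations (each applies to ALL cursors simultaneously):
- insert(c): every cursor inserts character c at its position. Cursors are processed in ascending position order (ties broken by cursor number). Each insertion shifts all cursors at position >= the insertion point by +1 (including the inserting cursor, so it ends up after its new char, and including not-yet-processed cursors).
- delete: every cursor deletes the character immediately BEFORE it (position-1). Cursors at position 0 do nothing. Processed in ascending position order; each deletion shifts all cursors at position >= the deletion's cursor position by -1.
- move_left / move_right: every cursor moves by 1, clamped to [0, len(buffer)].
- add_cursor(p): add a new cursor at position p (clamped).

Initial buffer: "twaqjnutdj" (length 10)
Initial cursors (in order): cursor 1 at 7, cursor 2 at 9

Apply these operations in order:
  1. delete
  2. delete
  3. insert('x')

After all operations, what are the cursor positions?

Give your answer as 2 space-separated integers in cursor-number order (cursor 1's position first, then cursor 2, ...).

Answer: 7 7

Derivation:
After op 1 (delete): buffer="twaqjntj" (len 8), cursors c1@6 c2@7, authorship ........
After op 2 (delete): buffer="twaqjj" (len 6), cursors c1@5 c2@5, authorship ......
After op 3 (insert('x')): buffer="twaqjxxj" (len 8), cursors c1@7 c2@7, authorship .....12.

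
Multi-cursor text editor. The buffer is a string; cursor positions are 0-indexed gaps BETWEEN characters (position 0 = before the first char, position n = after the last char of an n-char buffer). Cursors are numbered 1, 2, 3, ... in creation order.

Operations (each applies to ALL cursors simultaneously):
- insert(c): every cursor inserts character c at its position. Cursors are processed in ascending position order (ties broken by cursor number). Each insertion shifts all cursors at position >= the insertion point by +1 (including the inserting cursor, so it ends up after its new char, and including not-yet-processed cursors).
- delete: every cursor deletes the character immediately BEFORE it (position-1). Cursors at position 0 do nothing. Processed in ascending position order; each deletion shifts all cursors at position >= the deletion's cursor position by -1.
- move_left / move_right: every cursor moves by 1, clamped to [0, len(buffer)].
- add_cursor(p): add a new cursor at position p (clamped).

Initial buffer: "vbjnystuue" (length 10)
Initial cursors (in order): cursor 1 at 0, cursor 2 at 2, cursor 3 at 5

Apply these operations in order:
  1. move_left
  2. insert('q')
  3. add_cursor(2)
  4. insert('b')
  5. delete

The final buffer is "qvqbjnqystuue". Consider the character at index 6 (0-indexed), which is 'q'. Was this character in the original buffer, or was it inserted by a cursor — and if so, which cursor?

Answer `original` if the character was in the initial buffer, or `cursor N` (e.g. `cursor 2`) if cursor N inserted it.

After op 1 (move_left): buffer="vbjnystuue" (len 10), cursors c1@0 c2@1 c3@4, authorship ..........
After op 2 (insert('q')): buffer="qvqbjnqystuue" (len 13), cursors c1@1 c2@3 c3@7, authorship 1.2...3......
After op 3 (add_cursor(2)): buffer="qvqbjnqystuue" (len 13), cursors c1@1 c4@2 c2@3 c3@7, authorship 1.2...3......
After op 4 (insert('b')): buffer="qbvbqbbjnqbystuue" (len 17), cursors c1@2 c4@4 c2@6 c3@11, authorship 11.422...33......
After op 5 (delete): buffer="qvqbjnqystuue" (len 13), cursors c1@1 c4@2 c2@3 c3@7, authorship 1.2...3......
Authorship (.=original, N=cursor N): 1 . 2 . . . 3 . . . . . .
Index 6: author = 3

Answer: cursor 3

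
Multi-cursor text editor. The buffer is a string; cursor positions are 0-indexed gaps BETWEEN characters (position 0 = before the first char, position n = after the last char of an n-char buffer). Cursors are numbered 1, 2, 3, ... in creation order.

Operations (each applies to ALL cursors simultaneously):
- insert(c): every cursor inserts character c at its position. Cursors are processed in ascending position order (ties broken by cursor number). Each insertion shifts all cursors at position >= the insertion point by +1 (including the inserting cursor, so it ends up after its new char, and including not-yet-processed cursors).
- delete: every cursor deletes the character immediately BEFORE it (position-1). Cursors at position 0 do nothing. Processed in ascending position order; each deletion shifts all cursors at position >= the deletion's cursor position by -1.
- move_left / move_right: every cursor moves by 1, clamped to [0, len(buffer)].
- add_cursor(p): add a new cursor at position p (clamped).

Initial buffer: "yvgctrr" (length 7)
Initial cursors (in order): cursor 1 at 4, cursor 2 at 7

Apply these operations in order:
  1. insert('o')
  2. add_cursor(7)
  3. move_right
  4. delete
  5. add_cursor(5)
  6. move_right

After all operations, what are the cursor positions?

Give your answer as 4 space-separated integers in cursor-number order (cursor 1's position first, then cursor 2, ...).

Answer: 6 6 6 6

Derivation:
After op 1 (insert('o')): buffer="yvgcotrro" (len 9), cursors c1@5 c2@9, authorship ....1...2
After op 2 (add_cursor(7)): buffer="yvgcotrro" (len 9), cursors c1@5 c3@7 c2@9, authorship ....1...2
After op 3 (move_right): buffer="yvgcotrro" (len 9), cursors c1@6 c3@8 c2@9, authorship ....1...2
After op 4 (delete): buffer="yvgcor" (len 6), cursors c1@5 c2@6 c3@6, authorship ....1.
After op 5 (add_cursor(5)): buffer="yvgcor" (len 6), cursors c1@5 c4@5 c2@6 c3@6, authorship ....1.
After op 6 (move_right): buffer="yvgcor" (len 6), cursors c1@6 c2@6 c3@6 c4@6, authorship ....1.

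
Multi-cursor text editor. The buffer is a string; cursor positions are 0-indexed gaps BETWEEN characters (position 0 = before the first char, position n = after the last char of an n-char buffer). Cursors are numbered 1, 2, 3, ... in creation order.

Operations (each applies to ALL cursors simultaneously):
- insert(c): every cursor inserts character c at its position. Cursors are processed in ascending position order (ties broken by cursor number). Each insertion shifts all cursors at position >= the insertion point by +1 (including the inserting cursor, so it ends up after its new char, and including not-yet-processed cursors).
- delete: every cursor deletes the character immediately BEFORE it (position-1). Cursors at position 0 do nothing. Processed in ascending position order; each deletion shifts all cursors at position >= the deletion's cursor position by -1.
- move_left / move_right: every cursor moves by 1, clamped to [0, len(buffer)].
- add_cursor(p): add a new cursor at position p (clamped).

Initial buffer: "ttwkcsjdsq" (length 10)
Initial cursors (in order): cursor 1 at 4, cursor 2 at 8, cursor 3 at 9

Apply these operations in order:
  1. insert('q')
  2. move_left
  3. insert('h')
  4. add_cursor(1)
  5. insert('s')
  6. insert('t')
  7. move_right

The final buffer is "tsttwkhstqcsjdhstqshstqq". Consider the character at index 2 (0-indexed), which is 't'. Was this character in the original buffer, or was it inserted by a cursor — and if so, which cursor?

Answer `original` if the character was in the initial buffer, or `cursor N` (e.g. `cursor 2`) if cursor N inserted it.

After op 1 (insert('q')): buffer="ttwkqcsjdqsqq" (len 13), cursors c1@5 c2@10 c3@12, authorship ....1....2.3.
After op 2 (move_left): buffer="ttwkqcsjdqsqq" (len 13), cursors c1@4 c2@9 c3@11, authorship ....1....2.3.
After op 3 (insert('h')): buffer="ttwkhqcsjdhqshqq" (len 16), cursors c1@5 c2@11 c3@14, authorship ....11....22.33.
After op 4 (add_cursor(1)): buffer="ttwkhqcsjdhqshqq" (len 16), cursors c4@1 c1@5 c2@11 c3@14, authorship ....11....22.33.
After op 5 (insert('s')): buffer="tstwkhsqcsjdhsqshsqq" (len 20), cursors c4@2 c1@7 c2@14 c3@18, authorship .4...111....222.333.
After op 6 (insert('t')): buffer="tsttwkhstqcsjdhstqshstqq" (len 24), cursors c4@3 c1@9 c2@17 c3@22, authorship .44...1111....2222.3333.
After op 7 (move_right): buffer="tsttwkhstqcsjdhstqshstqq" (len 24), cursors c4@4 c1@10 c2@18 c3@23, authorship .44...1111....2222.3333.
Authorship (.=original, N=cursor N): . 4 4 . . . 1 1 1 1 . . . . 2 2 2 2 . 3 3 3 3 .
Index 2: author = 4

Answer: cursor 4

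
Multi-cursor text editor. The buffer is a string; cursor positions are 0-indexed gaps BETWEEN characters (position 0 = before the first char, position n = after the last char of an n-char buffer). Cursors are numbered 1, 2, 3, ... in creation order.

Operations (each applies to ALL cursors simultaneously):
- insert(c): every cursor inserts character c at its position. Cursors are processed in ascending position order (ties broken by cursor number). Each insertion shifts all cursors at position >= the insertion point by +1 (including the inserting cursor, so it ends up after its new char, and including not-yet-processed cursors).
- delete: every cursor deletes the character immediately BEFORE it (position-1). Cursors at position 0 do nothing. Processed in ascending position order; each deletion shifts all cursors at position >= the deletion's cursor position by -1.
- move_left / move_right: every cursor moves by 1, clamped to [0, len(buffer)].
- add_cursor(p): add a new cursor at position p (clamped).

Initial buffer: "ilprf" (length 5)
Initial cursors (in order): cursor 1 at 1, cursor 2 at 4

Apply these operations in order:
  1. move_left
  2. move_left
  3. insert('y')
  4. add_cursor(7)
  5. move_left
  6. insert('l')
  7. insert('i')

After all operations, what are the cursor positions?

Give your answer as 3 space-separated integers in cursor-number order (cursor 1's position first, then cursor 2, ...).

After op 1 (move_left): buffer="ilprf" (len 5), cursors c1@0 c2@3, authorship .....
After op 2 (move_left): buffer="ilprf" (len 5), cursors c1@0 c2@2, authorship .....
After op 3 (insert('y')): buffer="yilyprf" (len 7), cursors c1@1 c2@4, authorship 1..2...
After op 4 (add_cursor(7)): buffer="yilyprf" (len 7), cursors c1@1 c2@4 c3@7, authorship 1..2...
After op 5 (move_left): buffer="yilyprf" (len 7), cursors c1@0 c2@3 c3@6, authorship 1..2...
After op 6 (insert('l')): buffer="lyillyprlf" (len 10), cursors c1@1 c2@5 c3@9, authorship 11..22..3.
After op 7 (insert('i')): buffer="liyilliyprlif" (len 13), cursors c1@2 c2@7 c3@12, authorship 111..222..33.

Answer: 2 7 12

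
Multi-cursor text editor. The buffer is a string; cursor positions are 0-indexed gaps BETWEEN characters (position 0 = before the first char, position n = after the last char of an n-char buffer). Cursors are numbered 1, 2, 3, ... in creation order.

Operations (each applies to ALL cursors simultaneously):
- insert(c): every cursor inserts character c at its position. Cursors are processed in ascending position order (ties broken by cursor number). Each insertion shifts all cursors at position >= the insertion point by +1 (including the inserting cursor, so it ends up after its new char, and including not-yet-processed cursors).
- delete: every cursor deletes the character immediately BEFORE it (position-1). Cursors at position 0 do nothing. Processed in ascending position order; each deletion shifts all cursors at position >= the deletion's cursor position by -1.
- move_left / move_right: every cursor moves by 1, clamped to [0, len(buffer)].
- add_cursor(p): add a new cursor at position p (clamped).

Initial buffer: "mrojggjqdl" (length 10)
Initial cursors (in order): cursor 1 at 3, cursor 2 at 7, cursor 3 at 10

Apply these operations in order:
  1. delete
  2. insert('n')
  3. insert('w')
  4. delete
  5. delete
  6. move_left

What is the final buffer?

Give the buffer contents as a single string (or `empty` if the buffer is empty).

After op 1 (delete): buffer="mrjggqd" (len 7), cursors c1@2 c2@5 c3@7, authorship .......
After op 2 (insert('n')): buffer="mrnjggnqdn" (len 10), cursors c1@3 c2@7 c3@10, authorship ..1...2..3
After op 3 (insert('w')): buffer="mrnwjggnwqdnw" (len 13), cursors c1@4 c2@9 c3@13, authorship ..11...22..33
After op 4 (delete): buffer="mrnjggnqdn" (len 10), cursors c1@3 c2@7 c3@10, authorship ..1...2..3
After op 5 (delete): buffer="mrjggqd" (len 7), cursors c1@2 c2@5 c3@7, authorship .......
After op 6 (move_left): buffer="mrjggqd" (len 7), cursors c1@1 c2@4 c3@6, authorship .......

Answer: mrjggqd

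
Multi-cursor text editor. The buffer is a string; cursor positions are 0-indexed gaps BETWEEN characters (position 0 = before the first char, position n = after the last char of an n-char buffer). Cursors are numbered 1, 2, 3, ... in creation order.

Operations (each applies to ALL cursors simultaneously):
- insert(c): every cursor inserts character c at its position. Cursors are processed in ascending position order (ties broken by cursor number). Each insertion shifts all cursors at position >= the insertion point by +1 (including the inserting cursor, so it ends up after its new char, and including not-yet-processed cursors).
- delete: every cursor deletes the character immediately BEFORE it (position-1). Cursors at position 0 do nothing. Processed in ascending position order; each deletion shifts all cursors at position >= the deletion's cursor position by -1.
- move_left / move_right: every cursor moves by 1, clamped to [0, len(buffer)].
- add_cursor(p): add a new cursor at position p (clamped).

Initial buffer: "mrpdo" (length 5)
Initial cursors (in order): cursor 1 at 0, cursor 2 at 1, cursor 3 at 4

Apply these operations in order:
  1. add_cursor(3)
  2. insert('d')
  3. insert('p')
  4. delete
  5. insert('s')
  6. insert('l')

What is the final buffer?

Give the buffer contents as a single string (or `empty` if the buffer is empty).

After op 1 (add_cursor(3)): buffer="mrpdo" (len 5), cursors c1@0 c2@1 c4@3 c3@4, authorship .....
After op 2 (insert('d')): buffer="dmdrpdddo" (len 9), cursors c1@1 c2@3 c4@6 c3@8, authorship 1.2..4.3.
After op 3 (insert('p')): buffer="dpmdprpdpddpo" (len 13), cursors c1@2 c2@5 c4@9 c3@12, authorship 11.22..44.33.
After op 4 (delete): buffer="dmdrpdddo" (len 9), cursors c1@1 c2@3 c4@6 c3@8, authorship 1.2..4.3.
After op 5 (insert('s')): buffer="dsmdsrpdsddso" (len 13), cursors c1@2 c2@5 c4@9 c3@12, authorship 11.22..44.33.
After op 6 (insert('l')): buffer="dslmdslrpdslddslo" (len 17), cursors c1@3 c2@7 c4@12 c3@16, authorship 111.222..444.333.

Answer: dslmdslrpdslddslo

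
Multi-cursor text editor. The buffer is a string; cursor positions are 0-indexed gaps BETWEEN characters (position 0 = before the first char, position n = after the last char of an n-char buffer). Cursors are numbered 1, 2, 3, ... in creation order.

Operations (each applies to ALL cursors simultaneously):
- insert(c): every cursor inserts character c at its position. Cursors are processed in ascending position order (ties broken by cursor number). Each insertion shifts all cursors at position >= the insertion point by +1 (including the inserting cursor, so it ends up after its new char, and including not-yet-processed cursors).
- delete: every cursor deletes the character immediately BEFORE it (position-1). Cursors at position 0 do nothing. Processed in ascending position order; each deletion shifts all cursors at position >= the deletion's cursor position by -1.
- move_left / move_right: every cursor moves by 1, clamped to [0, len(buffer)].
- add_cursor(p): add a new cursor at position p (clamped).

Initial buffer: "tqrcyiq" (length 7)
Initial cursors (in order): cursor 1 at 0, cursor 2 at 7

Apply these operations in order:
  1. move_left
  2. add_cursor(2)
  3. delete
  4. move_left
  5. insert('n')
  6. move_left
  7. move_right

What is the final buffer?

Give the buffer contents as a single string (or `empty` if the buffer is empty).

Answer: nntrcnyq

Derivation:
After op 1 (move_left): buffer="tqrcyiq" (len 7), cursors c1@0 c2@6, authorship .......
After op 2 (add_cursor(2)): buffer="tqrcyiq" (len 7), cursors c1@0 c3@2 c2@6, authorship .......
After op 3 (delete): buffer="trcyq" (len 5), cursors c1@0 c3@1 c2@4, authorship .....
After op 4 (move_left): buffer="trcyq" (len 5), cursors c1@0 c3@0 c2@3, authorship .....
After op 5 (insert('n')): buffer="nntrcnyq" (len 8), cursors c1@2 c3@2 c2@6, authorship 13...2..
After op 6 (move_left): buffer="nntrcnyq" (len 8), cursors c1@1 c3@1 c2@5, authorship 13...2..
After op 7 (move_right): buffer="nntrcnyq" (len 8), cursors c1@2 c3@2 c2@6, authorship 13...2..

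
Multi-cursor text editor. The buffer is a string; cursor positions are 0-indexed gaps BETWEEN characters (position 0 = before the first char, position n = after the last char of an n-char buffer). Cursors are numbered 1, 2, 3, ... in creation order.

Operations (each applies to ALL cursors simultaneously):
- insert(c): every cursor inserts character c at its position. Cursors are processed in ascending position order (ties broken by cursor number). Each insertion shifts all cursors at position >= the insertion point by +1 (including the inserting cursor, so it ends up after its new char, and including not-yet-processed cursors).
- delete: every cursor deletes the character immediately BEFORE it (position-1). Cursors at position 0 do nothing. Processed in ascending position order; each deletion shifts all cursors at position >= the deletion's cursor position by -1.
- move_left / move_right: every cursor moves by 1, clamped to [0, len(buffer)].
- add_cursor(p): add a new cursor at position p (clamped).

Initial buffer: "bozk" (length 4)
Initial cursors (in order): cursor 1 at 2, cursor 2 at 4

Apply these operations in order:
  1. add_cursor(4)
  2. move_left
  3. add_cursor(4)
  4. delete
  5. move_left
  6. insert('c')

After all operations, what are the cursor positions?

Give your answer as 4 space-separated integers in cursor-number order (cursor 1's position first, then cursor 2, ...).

Answer: 4 4 4 4

Derivation:
After op 1 (add_cursor(4)): buffer="bozk" (len 4), cursors c1@2 c2@4 c3@4, authorship ....
After op 2 (move_left): buffer="bozk" (len 4), cursors c1@1 c2@3 c3@3, authorship ....
After op 3 (add_cursor(4)): buffer="bozk" (len 4), cursors c1@1 c2@3 c3@3 c4@4, authorship ....
After op 4 (delete): buffer="" (len 0), cursors c1@0 c2@0 c3@0 c4@0, authorship 
After op 5 (move_left): buffer="" (len 0), cursors c1@0 c2@0 c3@0 c4@0, authorship 
After op 6 (insert('c')): buffer="cccc" (len 4), cursors c1@4 c2@4 c3@4 c4@4, authorship 1234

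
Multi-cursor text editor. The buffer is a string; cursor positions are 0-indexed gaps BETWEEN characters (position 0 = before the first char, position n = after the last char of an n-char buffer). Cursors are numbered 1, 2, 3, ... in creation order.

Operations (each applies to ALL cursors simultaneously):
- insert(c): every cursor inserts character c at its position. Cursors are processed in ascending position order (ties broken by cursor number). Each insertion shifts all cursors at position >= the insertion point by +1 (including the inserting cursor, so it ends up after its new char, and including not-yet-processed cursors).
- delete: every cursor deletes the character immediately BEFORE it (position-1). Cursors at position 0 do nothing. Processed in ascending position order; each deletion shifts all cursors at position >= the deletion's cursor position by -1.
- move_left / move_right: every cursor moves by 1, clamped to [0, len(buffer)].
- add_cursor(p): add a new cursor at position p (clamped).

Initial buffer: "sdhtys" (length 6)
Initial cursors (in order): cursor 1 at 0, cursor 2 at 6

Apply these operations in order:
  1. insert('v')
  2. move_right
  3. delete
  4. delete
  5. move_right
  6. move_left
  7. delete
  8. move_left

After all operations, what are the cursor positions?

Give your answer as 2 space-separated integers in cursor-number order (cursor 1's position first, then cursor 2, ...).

Answer: 0 1

Derivation:
After op 1 (insert('v')): buffer="vsdhtysv" (len 8), cursors c1@1 c2@8, authorship 1......2
After op 2 (move_right): buffer="vsdhtysv" (len 8), cursors c1@2 c2@8, authorship 1......2
After op 3 (delete): buffer="vdhtys" (len 6), cursors c1@1 c2@6, authorship 1.....
After op 4 (delete): buffer="dhty" (len 4), cursors c1@0 c2@4, authorship ....
After op 5 (move_right): buffer="dhty" (len 4), cursors c1@1 c2@4, authorship ....
After op 6 (move_left): buffer="dhty" (len 4), cursors c1@0 c2@3, authorship ....
After op 7 (delete): buffer="dhy" (len 3), cursors c1@0 c2@2, authorship ...
After op 8 (move_left): buffer="dhy" (len 3), cursors c1@0 c2@1, authorship ...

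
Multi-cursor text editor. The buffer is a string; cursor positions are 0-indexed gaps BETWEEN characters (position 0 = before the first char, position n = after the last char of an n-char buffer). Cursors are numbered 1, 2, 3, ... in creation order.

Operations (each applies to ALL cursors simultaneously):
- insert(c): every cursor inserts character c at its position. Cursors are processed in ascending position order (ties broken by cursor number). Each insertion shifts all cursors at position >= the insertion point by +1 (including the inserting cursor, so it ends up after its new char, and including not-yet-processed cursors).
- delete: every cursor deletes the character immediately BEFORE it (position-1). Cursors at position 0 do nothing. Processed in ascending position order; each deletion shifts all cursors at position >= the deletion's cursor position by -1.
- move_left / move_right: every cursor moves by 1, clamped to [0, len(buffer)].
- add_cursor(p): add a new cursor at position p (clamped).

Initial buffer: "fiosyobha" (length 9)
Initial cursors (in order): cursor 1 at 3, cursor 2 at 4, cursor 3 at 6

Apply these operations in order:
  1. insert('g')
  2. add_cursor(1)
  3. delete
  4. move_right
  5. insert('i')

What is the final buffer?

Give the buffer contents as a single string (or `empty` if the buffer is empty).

Answer: iiosiyiobiha

Derivation:
After op 1 (insert('g')): buffer="fiogsgyogbha" (len 12), cursors c1@4 c2@6 c3@9, authorship ...1.2..3...
After op 2 (add_cursor(1)): buffer="fiogsgyogbha" (len 12), cursors c4@1 c1@4 c2@6 c3@9, authorship ...1.2..3...
After op 3 (delete): buffer="iosyobha" (len 8), cursors c4@0 c1@2 c2@3 c3@5, authorship ........
After op 4 (move_right): buffer="iosyobha" (len 8), cursors c4@1 c1@3 c2@4 c3@6, authorship ........
After op 5 (insert('i')): buffer="iiosiyiobiha" (len 12), cursors c4@2 c1@5 c2@7 c3@10, authorship .4..1.2..3..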